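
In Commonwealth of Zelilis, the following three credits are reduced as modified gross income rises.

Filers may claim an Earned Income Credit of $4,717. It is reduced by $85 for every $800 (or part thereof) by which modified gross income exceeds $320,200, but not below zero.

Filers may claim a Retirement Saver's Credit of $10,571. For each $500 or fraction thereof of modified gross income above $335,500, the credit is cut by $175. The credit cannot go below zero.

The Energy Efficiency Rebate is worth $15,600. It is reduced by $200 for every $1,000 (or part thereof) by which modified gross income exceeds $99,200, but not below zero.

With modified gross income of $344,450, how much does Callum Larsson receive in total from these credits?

$9,503

Earned Income Credit: income exceeds $320,200 by $24,250, which is 31 full-or-partial $800 increments; reduction = 31 × $85 = $2,635, leaving $2,082.
Retirement Saver's Credit: income exceeds $335,500 by $8,950, which is 18 full-or-partial $500 increments; reduction = 18 × $175 = $3,150, leaving $7,421.
Energy Efficiency Rebate: income exceeds $99,200 by $245,250 → 246 increments × $200 = $49,200 ≥ base, so the credit is $0.
Total: $2,082 + $7,421 + $0 = $9,503.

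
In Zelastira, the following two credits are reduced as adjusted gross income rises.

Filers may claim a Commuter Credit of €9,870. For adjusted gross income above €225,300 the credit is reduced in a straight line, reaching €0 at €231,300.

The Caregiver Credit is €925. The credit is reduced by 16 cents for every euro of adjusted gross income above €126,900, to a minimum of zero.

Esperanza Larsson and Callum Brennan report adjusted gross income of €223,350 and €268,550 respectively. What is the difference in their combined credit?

€9,870

Esperanza (€223,350): Commuter Credit: €223,350 is at or below the €225,300 threshold, so the full €9,870 applies. Caregiver Credit: 16% of the €96,450 excess over €126,900 is €15,432 ≥ base, so the credit is €0. total €9,870 + €0 = €9,870
Callum (€268,550): Commuter Credit: €268,550 is at or above €231,300, so the credit is €0. Caregiver Credit: 16% of the €141,650 excess over €126,900 is €22,664 ≥ base, so the credit is €0. total €0 + €0 = €0
Difference: |€9,870 − €0| = €9,870.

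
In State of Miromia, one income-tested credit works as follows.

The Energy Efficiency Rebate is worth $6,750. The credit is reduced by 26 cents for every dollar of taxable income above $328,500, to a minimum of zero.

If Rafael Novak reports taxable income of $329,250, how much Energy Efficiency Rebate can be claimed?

$6,555

Energy Efficiency Rebate: 26% of the $750 excess over $328,500 is $195; credit = $6,750 − $195 = $6,555.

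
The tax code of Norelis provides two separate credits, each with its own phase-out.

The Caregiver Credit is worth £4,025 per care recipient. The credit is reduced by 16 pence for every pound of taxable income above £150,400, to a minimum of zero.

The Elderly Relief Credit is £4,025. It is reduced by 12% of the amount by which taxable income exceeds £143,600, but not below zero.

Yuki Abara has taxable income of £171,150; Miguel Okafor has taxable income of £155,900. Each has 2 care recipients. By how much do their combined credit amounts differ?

Yuki (£171,150): Caregiver Credit: base = 2 × £4,025 = £8,050. 16% of the £20,750 excess over £150,400 is £3,320; credit = £8,050 − £3,320 = £4,730. Elderly Relief Credit: 12% of the £27,550 excess over £143,600 is £3,306; credit = £4,025 − £3,306 = £719. total £4,730 + £719 = £5,449
Miguel (£155,900): Caregiver Credit: base = 2 × £4,025 = £8,050. 16% of the £5,500 excess over £150,400 is £880; credit = £8,050 − £880 = £7,170. Elderly Relief Credit: 12% of the £12,300 excess over £143,600 is £1,476; credit = £4,025 − £1,476 = £2,549. total £7,170 + £2,549 = £9,719
Difference: |£5,449 − £9,719| = £4,270.

£4,270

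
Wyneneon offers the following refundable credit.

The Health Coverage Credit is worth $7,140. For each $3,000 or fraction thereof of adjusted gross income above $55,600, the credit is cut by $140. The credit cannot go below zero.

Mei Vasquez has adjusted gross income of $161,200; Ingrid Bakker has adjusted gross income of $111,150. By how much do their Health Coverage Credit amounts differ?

Mei ($161,200): Health Coverage Credit: income exceeds $55,600 by $105,600, which is 36 full-or-partial $3,000 increments; reduction = 36 × $140 = $5,040, leaving $2,100.
Ingrid ($111,150): Health Coverage Credit: income exceeds $55,600 by $55,550, which is 19 full-or-partial $3,000 increments; reduction = 19 × $140 = $2,660, leaving $4,480.
Difference: |$2,100 − $4,480| = $2,380.

$2,380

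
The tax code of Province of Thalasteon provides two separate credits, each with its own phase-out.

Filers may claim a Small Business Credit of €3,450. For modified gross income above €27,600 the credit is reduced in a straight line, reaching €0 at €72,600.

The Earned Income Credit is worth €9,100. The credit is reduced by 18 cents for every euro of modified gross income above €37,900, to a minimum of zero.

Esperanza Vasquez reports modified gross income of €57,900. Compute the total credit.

€6,627

Small Business Credit: €57,900 is €30,300 into a €45,000 phase-out range, leaving 14,700/45,000 of the credit: €3,450 × 14,700/45,000 = €1,127.
Earned Income Credit: 18% of the €20,000 excess over €37,900 is €3,600; credit = €9,100 − €3,600 = €5,500.
Total: €1,127 + €5,500 = €6,627.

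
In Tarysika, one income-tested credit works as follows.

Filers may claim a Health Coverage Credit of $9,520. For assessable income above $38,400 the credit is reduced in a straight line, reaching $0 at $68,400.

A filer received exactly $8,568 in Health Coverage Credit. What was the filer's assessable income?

$41,400

$8,568 is 8,568/9,520 of the full $9,520, so 952/9,520 of the $30,000 range has been used: income = $38,400 + $30,000 × 952/9,520 = $41,400.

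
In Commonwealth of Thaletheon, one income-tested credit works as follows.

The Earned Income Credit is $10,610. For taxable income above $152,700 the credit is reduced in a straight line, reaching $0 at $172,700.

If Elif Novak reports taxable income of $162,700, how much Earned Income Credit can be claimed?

Earned Income Credit: $162,700 is $10,000 into a $20,000 phase-out range, leaving 10,000/20,000 of the credit: $10,610 × 10,000/20,000 = $5,305.

$5,305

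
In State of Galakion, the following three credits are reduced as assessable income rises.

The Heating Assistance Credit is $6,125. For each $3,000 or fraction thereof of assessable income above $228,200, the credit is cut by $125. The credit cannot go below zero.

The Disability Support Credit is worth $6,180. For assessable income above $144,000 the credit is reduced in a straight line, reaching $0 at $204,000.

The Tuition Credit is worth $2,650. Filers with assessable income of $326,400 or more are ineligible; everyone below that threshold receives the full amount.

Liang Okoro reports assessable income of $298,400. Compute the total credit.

Heating Assistance Credit: income exceeds $228,200 by $70,200, which is 24 full-or-partial $3,000 increments; reduction = 24 × $125 = $3,000, leaving $3,125.
Disability Support Credit: $298,400 is at or above $204,000, so the credit is $0.
Tuition Credit: $298,400 is below the $326,400 cutoff, so the full $2,650 applies.
Total: $3,125 + $0 + $2,650 = $5,775.

$5,775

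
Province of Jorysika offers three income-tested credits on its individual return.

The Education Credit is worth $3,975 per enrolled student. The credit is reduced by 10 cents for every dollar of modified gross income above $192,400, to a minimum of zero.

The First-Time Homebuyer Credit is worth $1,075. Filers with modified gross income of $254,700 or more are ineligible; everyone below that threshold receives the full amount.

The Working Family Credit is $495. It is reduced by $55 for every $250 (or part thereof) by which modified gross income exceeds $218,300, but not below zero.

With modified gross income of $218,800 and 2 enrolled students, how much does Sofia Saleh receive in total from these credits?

Education Credit: base = 2 × $3,975 = $7,950. 10% of the $26,400 excess over $192,400 is $2,640; credit = $7,950 − $2,640 = $5,310.
First-Time Homebuyer Credit: $218,800 is below the $254,700 cutoff, so the full $1,075 applies.
Working Family Credit: income exceeds $218,300 by $500, which is 2 full-or-partial $250 increments; reduction = 2 × $55 = $110, leaving $385.
Total: $5,310 + $1,075 + $385 = $6,770.

$6,770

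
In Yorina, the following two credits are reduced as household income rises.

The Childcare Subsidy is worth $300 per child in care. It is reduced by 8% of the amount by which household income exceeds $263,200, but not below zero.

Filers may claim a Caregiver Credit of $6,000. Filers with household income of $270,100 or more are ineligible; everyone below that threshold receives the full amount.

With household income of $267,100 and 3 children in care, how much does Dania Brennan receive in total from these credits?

Childcare Subsidy: base = 3 × $300 = $900. 8% of the $3,900 excess over $263,200 is $312; credit = $900 − $312 = $588.
Caregiver Credit: $267,100 is below the $270,100 cutoff, so the full $6,000 applies.
Total: $588 + $6,000 = $6,588.

$6,588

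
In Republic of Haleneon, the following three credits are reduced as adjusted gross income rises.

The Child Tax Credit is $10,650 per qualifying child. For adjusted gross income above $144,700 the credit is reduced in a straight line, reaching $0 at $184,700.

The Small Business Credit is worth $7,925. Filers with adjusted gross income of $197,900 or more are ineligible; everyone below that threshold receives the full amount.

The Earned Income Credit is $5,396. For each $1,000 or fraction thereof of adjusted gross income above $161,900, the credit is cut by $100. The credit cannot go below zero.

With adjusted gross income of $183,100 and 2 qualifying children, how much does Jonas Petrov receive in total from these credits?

Child Tax Credit: base = 2 × $10,650 = $21,300. $183,100 is $38,400 into a $40,000 phase-out range, leaving 1,600/40,000 of the credit: $21,300 × 1,600/40,000 = $852.
Small Business Credit: $183,100 is below the $197,900 cutoff, so the full $7,925 applies.
Earned Income Credit: income exceeds $161,900 by $21,200, which is 22 full-or-partial $1,000 increments; reduction = 22 × $100 = $2,200, leaving $3,196.
Total: $852 + $7,925 + $3,196 = $11,973.

$11,973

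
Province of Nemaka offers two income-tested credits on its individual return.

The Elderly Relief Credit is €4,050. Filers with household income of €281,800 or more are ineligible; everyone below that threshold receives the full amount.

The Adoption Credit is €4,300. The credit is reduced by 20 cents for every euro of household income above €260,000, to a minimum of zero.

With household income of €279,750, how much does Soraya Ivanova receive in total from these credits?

€4,400

Elderly Relief Credit: €279,750 is below the €281,800 cutoff, so the full €4,050 applies.
Adoption Credit: 20% of the €19,750 excess over €260,000 is €3,950; credit = €4,300 − €3,950 = €350.
Total: €4,050 + €350 = €4,400.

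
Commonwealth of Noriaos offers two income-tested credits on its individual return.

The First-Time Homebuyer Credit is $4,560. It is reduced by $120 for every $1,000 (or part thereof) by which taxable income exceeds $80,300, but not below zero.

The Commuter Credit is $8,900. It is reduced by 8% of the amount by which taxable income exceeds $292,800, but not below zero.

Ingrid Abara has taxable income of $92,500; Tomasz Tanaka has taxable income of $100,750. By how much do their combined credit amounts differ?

$960

Ingrid ($92,500): First-Time Homebuyer Credit: income exceeds $80,300 by $12,200, which is 13 full-or-partial $1,000 increments; reduction = 13 × $120 = $1,560, leaving $3,000. Commuter Credit: $92,500 is at or below the $292,800 threshold, so the full $8,900 applies. total $3,000 + $8,900 = $11,900
Tomasz ($100,750): First-Time Homebuyer Credit: income exceeds $80,300 by $20,450, which is 21 full-or-partial $1,000 increments; reduction = 21 × $120 = $2,520, leaving $2,040. Commuter Credit: $100,750 is at or below the $292,800 threshold, so the full $8,900 applies. total $2,040 + $8,900 = $10,940
Difference: |$11,900 − $10,940| = $960.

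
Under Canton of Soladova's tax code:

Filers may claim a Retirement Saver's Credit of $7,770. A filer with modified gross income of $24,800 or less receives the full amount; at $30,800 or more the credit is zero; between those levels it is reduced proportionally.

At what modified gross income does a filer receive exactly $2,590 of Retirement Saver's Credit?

$28,800

$2,590 is 2,590/7,770 of the full $7,770, so 5,180/7,770 of the $6,000 range has been used: income = $24,800 + $6,000 × 5,180/7,770 = $28,800.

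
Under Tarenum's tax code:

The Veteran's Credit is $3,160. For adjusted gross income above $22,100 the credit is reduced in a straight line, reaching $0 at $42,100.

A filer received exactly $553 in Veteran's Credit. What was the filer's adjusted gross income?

$38,600

$553 is 553/3,160 of the full $3,160, so 2,607/3,160 of the $20,000 range has been used: income = $22,100 + $20,000 × 2,607/3,160 = $38,600.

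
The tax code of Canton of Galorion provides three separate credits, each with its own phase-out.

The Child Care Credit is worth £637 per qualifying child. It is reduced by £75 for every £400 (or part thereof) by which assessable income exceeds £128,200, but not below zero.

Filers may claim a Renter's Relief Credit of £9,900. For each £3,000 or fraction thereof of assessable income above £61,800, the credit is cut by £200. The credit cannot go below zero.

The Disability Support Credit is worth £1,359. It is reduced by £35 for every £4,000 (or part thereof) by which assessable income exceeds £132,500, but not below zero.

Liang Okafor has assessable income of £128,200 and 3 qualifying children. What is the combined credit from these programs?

£8,570

Child Care Credit: base = 3 × £637 = £1,911. £128,200 is at or below the £128,200 threshold, so the full £1,911 applies.
Renter's Relief Credit: income exceeds £61,800 by £66,400, which is 23 full-or-partial £3,000 increments; reduction = 23 × £200 = £4,600, leaving £5,300.
Disability Support Credit: £128,200 is at or below the £132,500 threshold, so the full £1,359 applies.
Total: £1,911 + £5,300 + £1,359 = £8,570.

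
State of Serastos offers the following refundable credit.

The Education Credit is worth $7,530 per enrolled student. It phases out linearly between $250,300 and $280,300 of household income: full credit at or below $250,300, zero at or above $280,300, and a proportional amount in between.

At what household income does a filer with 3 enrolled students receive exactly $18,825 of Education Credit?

$255,300

Full credit = 3 × $7,530 = $22,590.
$18,825 is 18,825/22,590 of the full $22,590, so 3,765/22,590 of the $30,000 range has been used: income = $250,300 + $30,000 × 3,765/22,590 = $255,300.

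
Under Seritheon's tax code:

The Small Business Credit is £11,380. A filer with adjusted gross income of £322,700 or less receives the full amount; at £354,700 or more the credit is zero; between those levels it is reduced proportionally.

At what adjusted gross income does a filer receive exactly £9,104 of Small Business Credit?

£9,104 is 9,104/11,380 of the full £11,380, so 2,276/11,380 of the £32,000 range has been used: income = £322,700 + £32,000 × 2,276/11,380 = £329,100.

£329,100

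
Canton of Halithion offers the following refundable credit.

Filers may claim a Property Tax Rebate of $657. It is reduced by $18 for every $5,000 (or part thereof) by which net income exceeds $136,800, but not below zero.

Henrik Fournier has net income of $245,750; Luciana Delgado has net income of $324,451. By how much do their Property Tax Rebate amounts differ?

Henrik ($245,750): Property Tax Rebate: income exceeds $136,800 by $108,950, which is 22 full-or-partial $5,000 increments; reduction = 22 × $18 = $396, leaving $261.
Luciana ($324,451): Property Tax Rebate: income exceeds $136,800 by $187,651 → 38 increments × $18 = $684 ≥ base, so the credit is $0.
Difference: |$261 − $0| = $261.

$261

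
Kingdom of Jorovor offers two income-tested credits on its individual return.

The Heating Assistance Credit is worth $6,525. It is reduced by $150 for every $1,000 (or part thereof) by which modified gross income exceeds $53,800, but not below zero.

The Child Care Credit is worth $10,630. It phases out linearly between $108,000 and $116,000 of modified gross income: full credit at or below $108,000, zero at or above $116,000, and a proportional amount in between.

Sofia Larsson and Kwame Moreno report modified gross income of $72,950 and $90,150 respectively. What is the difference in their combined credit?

Sofia ($72,950): Heating Assistance Credit: income exceeds $53,800 by $19,150, which is 20 full-or-partial $1,000 increments; reduction = 20 × $150 = $3,000, leaving $3,525. Child Care Credit: $72,950 is at or below the $108,000 threshold, so the full $10,630 applies. total $3,525 + $10,630 = $14,155
Kwame ($90,150): Heating Assistance Credit: income exceeds $53,800 by $36,350, which is 37 full-or-partial $1,000 increments; reduction = 37 × $150 = $5,550, leaving $975. Child Care Credit: $90,150 is at or below the $108,000 threshold, so the full $10,630 applies. total $975 + $10,630 = $11,605
Difference: |$14,155 − $11,605| = $2,550.

$2,550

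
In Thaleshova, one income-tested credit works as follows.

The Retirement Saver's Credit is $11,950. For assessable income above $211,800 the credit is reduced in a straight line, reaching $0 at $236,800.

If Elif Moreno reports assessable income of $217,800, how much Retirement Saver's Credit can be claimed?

Retirement Saver's Credit: $217,800 is $6,000 into a $25,000 phase-out range, leaving 19,000/25,000 of the credit: $11,950 × 19,000/25,000 = $9,082.

$9,082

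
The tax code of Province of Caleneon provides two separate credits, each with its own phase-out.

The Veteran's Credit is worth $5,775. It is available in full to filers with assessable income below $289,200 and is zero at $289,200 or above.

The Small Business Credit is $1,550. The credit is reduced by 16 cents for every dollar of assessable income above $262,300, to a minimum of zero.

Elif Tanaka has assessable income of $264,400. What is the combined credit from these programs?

$6,989

Veteran's Credit: $264,400 is below the $289,200 cutoff, so the full $5,775 applies.
Small Business Credit: 16% of the $2,100 excess over $262,300 is $336; credit = $1,550 − $336 = $1,214.
Total: $5,775 + $1,214 = $6,989.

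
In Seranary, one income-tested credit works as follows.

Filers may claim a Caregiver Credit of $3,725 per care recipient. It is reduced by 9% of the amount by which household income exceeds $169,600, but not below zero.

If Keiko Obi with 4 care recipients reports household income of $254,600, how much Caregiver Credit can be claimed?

Caregiver Credit: base = 4 × $3,725 = $14,900. 9% of the $85,000 excess over $169,600 is $7,650; credit = $14,900 − $7,650 = $7,250.

$7,250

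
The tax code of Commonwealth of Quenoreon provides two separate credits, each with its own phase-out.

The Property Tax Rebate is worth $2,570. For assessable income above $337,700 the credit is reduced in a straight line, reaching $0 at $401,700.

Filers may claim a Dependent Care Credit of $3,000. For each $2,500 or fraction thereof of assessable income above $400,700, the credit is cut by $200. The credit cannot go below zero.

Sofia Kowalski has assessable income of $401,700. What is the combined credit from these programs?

$2,800

Property Tax Rebate: $401,700 is at or above $401,700, so the credit is $0.
Dependent Care Credit: income exceeds $400,700 by $1,000, which is 1 full-or-partial $2,500 increment; reduction = 1 × $200 = $200, leaving $2,800.
Total: $0 + $2,800 = $2,800.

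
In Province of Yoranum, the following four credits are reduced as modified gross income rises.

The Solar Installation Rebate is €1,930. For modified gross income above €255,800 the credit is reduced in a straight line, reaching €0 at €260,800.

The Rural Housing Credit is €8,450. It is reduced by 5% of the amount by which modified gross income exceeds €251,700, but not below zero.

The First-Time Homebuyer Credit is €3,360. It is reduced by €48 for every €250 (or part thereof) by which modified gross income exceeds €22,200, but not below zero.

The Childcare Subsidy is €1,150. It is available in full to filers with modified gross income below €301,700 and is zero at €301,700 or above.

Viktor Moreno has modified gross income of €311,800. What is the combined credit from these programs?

Solar Installation Rebate: €311,800 is at or above €260,800, so the credit is €0.
Rural Housing Credit: 5% of the €60,100 excess over €251,700 is €3,005; credit = €8,450 − €3,005 = €5,445.
First-Time Homebuyer Credit: income exceeds €22,200 by €289,600 → 1159 increments × €48 = €55,632 ≥ base, so the credit is €0.
Childcare Subsidy: €311,800 meets or exceeds the €301,700 cutoff, so the credit is €0.
Total: €0 + €5,445 + €0 + €0 = €5,445.

€5,445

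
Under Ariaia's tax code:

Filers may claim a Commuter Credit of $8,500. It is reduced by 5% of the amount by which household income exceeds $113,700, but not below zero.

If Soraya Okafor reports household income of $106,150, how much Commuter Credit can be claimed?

Commuter Credit: $106,150 is at or below the $113,700 threshold, so the full $8,500 applies.

$8,500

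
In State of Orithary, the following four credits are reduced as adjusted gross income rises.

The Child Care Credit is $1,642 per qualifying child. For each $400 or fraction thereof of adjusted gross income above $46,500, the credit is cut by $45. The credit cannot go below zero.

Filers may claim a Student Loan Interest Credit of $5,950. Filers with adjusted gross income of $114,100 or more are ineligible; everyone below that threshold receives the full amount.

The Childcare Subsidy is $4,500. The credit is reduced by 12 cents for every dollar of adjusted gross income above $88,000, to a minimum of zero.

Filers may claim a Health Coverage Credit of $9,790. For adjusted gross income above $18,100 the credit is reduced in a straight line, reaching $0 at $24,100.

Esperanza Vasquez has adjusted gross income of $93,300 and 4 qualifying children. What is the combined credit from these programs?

Child Care Credit: base = 4 × $1,642 = $6,568. income exceeds $46,500 by $46,800, which is 117 full-or-partial $400 increments; reduction = 117 × $45 = $5,265, leaving $1,303.
Student Loan Interest Credit: $93,300 is below the $114,100 cutoff, so the full $5,950 applies.
Childcare Subsidy: 12% of the $5,300 excess over $88,000 is $636; credit = $4,500 − $636 = $3,864.
Health Coverage Credit: $93,300 is at or above $24,100, so the credit is $0.
Total: $1,303 + $5,950 + $3,864 + $0 = $11,117.

$11,117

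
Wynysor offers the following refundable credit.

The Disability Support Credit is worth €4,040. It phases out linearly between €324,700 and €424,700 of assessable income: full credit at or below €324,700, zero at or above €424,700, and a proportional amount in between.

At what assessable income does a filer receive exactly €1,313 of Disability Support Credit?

€392,200

€1,313 is 1,313/4,040 of the full €4,040, so 2,727/4,040 of the €100,000 range has been used: income = €324,700 + €100,000 × 2,727/4,040 = €392,200.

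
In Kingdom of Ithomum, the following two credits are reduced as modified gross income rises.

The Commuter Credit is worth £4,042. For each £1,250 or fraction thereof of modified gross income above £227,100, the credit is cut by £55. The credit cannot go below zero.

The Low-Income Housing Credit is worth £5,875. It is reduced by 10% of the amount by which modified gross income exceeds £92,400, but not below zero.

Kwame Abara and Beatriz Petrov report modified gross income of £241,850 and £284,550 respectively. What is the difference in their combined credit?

Kwame (£241,850): Commuter Credit: income exceeds £227,100 by £14,750, which is 12 full-or-partial £1,250 increments; reduction = 12 × £55 = £660, leaving £3,382. Low-Income Housing Credit: 10% of the £149,450 excess over £92,400 is £14,945 ≥ base, so the credit is £0. total £3,382 + £0 = £3,382
Beatriz (£284,550): Commuter Credit: income exceeds £227,100 by £57,450, which is 46 full-or-partial £1,250 increments; reduction = 46 × £55 = £2,530, leaving £1,512. Low-Income Housing Credit: 10% of the £192,150 excess over £92,400 is £19,215 ≥ base, so the credit is £0. total £1,512 + £0 = £1,512
Difference: |£3,382 − £1,512| = £1,870.

£1,870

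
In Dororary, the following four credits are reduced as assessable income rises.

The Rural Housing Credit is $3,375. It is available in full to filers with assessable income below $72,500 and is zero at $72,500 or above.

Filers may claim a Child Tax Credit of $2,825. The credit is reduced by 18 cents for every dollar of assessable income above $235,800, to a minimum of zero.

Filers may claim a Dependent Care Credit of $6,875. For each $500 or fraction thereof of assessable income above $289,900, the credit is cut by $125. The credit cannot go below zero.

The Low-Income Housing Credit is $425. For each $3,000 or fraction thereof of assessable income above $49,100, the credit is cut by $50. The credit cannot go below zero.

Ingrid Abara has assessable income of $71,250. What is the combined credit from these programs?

$13,100

Rural Housing Credit: $71,250 is below the $72,500 cutoff, so the full $3,375 applies.
Child Tax Credit: $71,250 is at or below the $235,800 threshold, so the full $2,825 applies.
Dependent Care Credit: $71,250 is at or below the $289,900 threshold, so the full $6,875 applies.
Low-Income Housing Credit: income exceeds $49,100 by $22,150, which is 8 full-or-partial $3,000 increments; reduction = 8 × $50 = $400, leaving $25.
Total: $3,375 + $2,825 + $6,875 + $25 = $13,100.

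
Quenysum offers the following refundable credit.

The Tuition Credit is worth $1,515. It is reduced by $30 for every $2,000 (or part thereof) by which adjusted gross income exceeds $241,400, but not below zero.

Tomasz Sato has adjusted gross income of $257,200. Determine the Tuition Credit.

Tuition Credit: income exceeds $241,400 by $15,800, which is 8 full-or-partial $2,000 increments; reduction = 8 × $30 = $240, leaving $1,275.

$1,275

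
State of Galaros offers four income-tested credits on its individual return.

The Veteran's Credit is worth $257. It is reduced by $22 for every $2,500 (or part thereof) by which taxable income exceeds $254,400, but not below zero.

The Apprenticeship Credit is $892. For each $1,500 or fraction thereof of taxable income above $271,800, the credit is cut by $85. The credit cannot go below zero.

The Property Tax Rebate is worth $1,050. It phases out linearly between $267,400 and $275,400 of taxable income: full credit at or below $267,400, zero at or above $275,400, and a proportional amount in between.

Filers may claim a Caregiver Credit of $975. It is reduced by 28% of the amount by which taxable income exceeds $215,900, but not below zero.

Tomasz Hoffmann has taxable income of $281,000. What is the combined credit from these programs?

Veteran's Credit: income exceeds $254,400 by $26,600, which is 11 full-or-partial $2,500 increments; reduction = 11 × $22 = $242, leaving $15.
Apprenticeship Credit: income exceeds $271,800 by $9,200, which is 7 full-or-partial $1,500 increments; reduction = 7 × $85 = $595, leaving $297.
Property Tax Rebate: $281,000 is at or above $275,400, so the credit is $0.
Caregiver Credit: 28% of the $65,100 excess over $215,900 is $18,228 ≥ base, so the credit is $0.
Total: $15 + $297 + $0 + $0 = $312.

$312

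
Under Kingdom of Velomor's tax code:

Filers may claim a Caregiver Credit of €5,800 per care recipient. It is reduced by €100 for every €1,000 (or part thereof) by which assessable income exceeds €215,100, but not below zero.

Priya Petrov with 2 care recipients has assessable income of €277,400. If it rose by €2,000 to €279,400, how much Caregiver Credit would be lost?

€200

At €277,400 — base = 2 × €5,800 = €11,600. income exceeds €215,100 by €62,300, which is 63 full-or-partial €1,000 increments; reduction = 63 × €100 = €6,300, leaving €5,300.
At €279,400 — base = 2 × €5,800 = €11,600. income exceeds €215,100 by €64,300, which is 65 full-or-partial €1,000 increments; reduction = 65 × €100 = €6,500, leaving €5,100.
Lost: €5,300 − €5,100 = €200.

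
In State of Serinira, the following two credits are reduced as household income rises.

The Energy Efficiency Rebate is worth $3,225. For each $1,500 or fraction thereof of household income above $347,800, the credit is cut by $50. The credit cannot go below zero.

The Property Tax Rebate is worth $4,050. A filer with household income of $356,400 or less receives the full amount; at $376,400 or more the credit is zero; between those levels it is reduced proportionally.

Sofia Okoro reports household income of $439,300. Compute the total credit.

Energy Efficiency Rebate: income exceeds $347,800 by $91,500, which is 61 full-or-partial $1,500 increments; reduction = 61 × $50 = $3,050, leaving $175.
Property Tax Rebate: $439,300 is at or above $376,400, so the credit is $0.
Total: $175 + $0 = $175.

$175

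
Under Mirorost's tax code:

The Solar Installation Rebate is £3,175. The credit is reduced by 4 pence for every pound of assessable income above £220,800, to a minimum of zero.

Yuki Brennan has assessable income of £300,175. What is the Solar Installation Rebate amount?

£0

Solar Installation Rebate: 4% of the £79,375 excess over £220,800 is £3,175 ≥ base, so the credit is £0.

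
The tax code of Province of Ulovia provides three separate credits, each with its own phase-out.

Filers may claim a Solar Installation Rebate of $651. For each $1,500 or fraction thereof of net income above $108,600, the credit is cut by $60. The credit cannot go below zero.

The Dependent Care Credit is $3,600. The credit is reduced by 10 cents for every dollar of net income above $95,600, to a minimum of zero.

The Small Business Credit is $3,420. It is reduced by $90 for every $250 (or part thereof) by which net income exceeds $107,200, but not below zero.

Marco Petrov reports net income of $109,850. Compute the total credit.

Solar Installation Rebate: income exceeds $108,600 by $1,250, which is 1 full-or-partial $1,500 increment; reduction = 1 × $60 = $60, leaving $591.
Dependent Care Credit: 10% of the $14,250 excess over $95,600 is $1,425; credit = $3,600 − $1,425 = $2,175.
Small Business Credit: income exceeds $107,200 by $2,650, which is 11 full-or-partial $250 increments; reduction = 11 × $90 = $990, leaving $2,430.
Total: $591 + $2,175 + $2,430 = $5,196.

$5,196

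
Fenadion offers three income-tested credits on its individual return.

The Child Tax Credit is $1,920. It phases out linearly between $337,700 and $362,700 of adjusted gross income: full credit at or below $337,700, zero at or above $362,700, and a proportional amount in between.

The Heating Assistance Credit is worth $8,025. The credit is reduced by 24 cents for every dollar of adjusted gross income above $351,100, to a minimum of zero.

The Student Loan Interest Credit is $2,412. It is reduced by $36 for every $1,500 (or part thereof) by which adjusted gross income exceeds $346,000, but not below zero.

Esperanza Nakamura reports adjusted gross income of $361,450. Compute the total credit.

$7,653

Child Tax Credit: $361,450 is $23,750 into a $25,000 phase-out range, leaving 1,250/25,000 of the credit: $1,920 × 1,250/25,000 = $96.
Heating Assistance Credit: 24% of the $10,350 excess over $351,100 is $2,484; credit = $8,025 − $2,484 = $5,541.
Student Loan Interest Credit: income exceeds $346,000 by $15,450, which is 11 full-or-partial $1,500 increments; reduction = 11 × $36 = $396, leaving $2,016.
Total: $96 + $5,541 + $2,016 = $7,653.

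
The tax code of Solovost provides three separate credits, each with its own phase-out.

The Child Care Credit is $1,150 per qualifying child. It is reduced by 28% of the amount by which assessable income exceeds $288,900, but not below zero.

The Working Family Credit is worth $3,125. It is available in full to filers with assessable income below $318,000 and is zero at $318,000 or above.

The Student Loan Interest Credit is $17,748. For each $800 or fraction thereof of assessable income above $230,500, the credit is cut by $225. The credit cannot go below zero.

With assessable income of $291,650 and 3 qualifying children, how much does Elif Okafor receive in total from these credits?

Child Care Credit: base = 3 × $1,150 = $3,450. 28% of the $2,750 excess over $288,900 is $770; credit = $3,450 − $770 = $2,680.
Working Family Credit: $291,650 is below the $318,000 cutoff, so the full $3,125 applies.
Student Loan Interest Credit: income exceeds $230,500 by $61,150, which is 77 full-or-partial $800 increments; reduction = 77 × $225 = $17,325, leaving $423.
Total: $2,680 + $3,125 + $423 = $6,228.

$6,228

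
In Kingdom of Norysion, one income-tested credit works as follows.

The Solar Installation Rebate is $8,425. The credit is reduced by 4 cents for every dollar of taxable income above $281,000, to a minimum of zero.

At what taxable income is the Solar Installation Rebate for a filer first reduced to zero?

The credit falls by 4% of each dollar above $281,000, so it reaches zero when the excess is $8,425 / 4% = $210,625: income = $281,000 + $210,625 = $491,625.

$491,625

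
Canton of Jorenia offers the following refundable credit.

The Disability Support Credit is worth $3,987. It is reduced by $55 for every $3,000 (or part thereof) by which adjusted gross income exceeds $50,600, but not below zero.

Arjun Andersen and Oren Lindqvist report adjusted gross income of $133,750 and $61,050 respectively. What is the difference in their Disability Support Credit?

$1,320

Arjun ($133,750): Disability Support Credit: income exceeds $50,600 by $83,150, which is 28 full-or-partial $3,000 increments; reduction = 28 × $55 = $1,540, leaving $2,447.
Oren ($61,050): Disability Support Credit: income exceeds $50,600 by $10,450, which is 4 full-or-partial $3,000 increments; reduction = 4 × $55 = $220, leaving $3,767.
Difference: |$2,447 − $3,767| = $1,320.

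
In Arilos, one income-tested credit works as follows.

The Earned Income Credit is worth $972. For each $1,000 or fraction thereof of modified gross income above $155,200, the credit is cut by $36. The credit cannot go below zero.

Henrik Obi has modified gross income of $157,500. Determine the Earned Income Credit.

$864

Earned Income Credit: income exceeds $155,200 by $2,300, which is 3 full-or-partial $1,000 increments; reduction = 3 × $36 = $108, leaving $864.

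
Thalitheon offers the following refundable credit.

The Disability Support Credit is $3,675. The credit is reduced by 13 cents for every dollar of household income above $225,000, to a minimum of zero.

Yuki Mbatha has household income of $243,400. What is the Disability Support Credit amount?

$1,283

Disability Support Credit: 13% of the $18,400 excess over $225,000 is $2,392; credit = $3,675 − $2,392 = $1,283.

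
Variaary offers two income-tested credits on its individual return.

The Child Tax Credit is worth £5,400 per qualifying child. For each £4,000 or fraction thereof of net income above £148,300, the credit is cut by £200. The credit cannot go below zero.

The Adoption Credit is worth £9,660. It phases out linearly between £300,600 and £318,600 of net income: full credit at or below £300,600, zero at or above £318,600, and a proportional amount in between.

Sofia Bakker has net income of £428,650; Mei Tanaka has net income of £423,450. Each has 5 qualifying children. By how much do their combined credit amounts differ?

£400

Sofia (£428,650): Child Tax Credit: base = 5 × £5,400 = £27,000. income exceeds £148,300 by £280,350, which is 71 full-or-partial £4,000 increments; reduction = 71 × £200 = £14,200, leaving £12,800. Adoption Credit: £428,650 is at or above £318,600, so the credit is £0. total £12,800 + £0 = £12,800
Mei (£423,450): Child Tax Credit: base = 5 × £5,400 = £27,000. income exceeds £148,300 by £275,150, which is 69 full-or-partial £4,000 increments; reduction = 69 × £200 = £13,800, leaving £13,200. Adoption Credit: £423,450 is at or above £318,600, so the credit is £0. total £13,200 + £0 = £13,200
Difference: |£12,800 − £13,200| = £400.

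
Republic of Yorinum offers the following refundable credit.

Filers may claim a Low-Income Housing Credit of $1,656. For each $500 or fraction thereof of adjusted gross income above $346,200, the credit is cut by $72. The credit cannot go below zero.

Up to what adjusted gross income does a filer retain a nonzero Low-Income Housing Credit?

$357,200

After 22 increments the reduction is 22 × $72 = $1,584, leaving $72; one more increment wipes it out. Increment 22 ends at excess 22 × $500 = $11,000, so the highest qualifying income is $346,200 + $11,000 = $357,200.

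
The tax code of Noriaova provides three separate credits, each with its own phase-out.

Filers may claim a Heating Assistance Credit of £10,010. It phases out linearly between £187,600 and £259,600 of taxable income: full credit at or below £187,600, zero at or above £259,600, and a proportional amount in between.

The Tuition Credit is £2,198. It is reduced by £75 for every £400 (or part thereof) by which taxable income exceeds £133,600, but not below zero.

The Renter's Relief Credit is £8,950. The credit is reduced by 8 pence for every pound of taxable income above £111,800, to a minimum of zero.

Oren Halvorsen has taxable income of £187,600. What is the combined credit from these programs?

£12,896

Heating Assistance Credit: £187,600 is at or below the £187,600 threshold, so the full £10,010 applies.
Tuition Credit: income exceeds £133,600 by £54,000 → 135 increments × £75 = £10,125 ≥ base, so the credit is £0.
Renter's Relief Credit: 8% of the £75,800 excess over £111,800 is £6,064; credit = £8,950 − £6,064 = £2,886.
Total: £10,010 + £0 + £2,886 = £12,896.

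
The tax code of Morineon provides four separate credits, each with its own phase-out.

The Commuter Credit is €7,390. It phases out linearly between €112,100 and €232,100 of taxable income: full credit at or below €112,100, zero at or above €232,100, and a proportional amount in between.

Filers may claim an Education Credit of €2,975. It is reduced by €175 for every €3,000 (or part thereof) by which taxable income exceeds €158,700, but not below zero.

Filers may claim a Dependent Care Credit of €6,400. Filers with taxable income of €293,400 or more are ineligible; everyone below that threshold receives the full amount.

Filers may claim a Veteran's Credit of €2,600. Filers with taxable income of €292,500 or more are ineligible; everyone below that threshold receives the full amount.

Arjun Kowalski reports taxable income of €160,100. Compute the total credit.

Commuter Credit: €160,100 is €48,000 into a €120,000 phase-out range, leaving 72,000/120,000 of the credit: €7,390 × 72,000/120,000 = €4,434.
Education Credit: income exceeds €158,700 by €1,400, which is 1 full-or-partial €3,000 increment; reduction = 1 × €175 = €175, leaving €2,800.
Dependent Care Credit: €160,100 is below the €293,400 cutoff, so the full €6,400 applies.
Veteran's Credit: €160,100 is below the €292,500 cutoff, so the full €2,600 applies.
Total: €4,434 + €2,800 + €6,400 + €2,600 = €16,234.

€16,234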